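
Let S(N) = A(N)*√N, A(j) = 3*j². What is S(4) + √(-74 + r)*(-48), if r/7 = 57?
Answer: 96 - 240*√13 ≈ -769.33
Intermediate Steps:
r = 399 (r = 7*57 = 399)
S(N) = 3*N^(5/2) (S(N) = (3*N²)*√N = 3*N^(5/2))
S(4) + √(-74 + r)*(-48) = 3*4^(5/2) + √(-74 + 399)*(-48) = 3*32 + √325*(-48) = 96 + (5*√13)*(-48) = 96 - 240*√13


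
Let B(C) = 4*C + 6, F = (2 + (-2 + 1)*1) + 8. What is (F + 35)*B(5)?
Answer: 1144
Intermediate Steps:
F = 9 (F = (2 - 1*1) + 8 = (2 - 1) + 8 = 1 + 8 = 9)
B(C) = 6 + 4*C
(F + 35)*B(5) = (9 + 35)*(6 + 4*5) = 44*(6 + 20) = 44*26 = 1144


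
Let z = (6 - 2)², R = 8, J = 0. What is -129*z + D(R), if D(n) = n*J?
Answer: -2064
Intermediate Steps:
D(n) = 0 (D(n) = n*0 = 0)
z = 16 (z = 4² = 16)
-129*z + D(R) = -129*16 + 0 = -2064 + 0 = -2064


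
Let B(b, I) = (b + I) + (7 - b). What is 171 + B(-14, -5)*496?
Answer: 1163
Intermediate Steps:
B(b, I) = 7 + I (B(b, I) = (I + b) + (7 - b) = 7 + I)
171 + B(-14, -5)*496 = 171 + (7 - 5)*496 = 171 + 2*496 = 171 + 992 = 1163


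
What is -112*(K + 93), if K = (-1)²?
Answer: -10528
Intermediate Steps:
K = 1
-112*(K + 93) = -112*(1 + 93) = -112*94 = -10528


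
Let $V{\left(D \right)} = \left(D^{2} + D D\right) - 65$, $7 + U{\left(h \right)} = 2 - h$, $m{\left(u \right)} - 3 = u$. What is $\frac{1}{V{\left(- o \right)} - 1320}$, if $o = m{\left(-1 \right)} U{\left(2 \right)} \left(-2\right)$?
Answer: $\frac{1}{183} \approx 0.0054645$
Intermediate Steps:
$m{\left(u \right)} = 3 + u$
$U{\left(h \right)} = -5 - h$ ($U{\left(h \right)} = -7 - \left(-2 + h\right) = -5 - h$)
$o = 28$ ($o = \left(3 - 1\right) \left(-5 - 2\right) \left(-2\right) = 2 \left(-5 - 2\right) \left(-2\right) = 2 \left(-7\right) \left(-2\right) = \left(-14\right) \left(-2\right) = 28$)
$V{\left(D \right)} = -65 + 2 D^{2}$ ($V{\left(D \right)} = \left(D^{2} + D^{2}\right) - 65 = 2 D^{2} - 65 = -65 + 2 D^{2}$)
$\frac{1}{V{\left(- o \right)} - 1320} = \frac{1}{\left(-65 + 2 \left(\left(-1\right) 28\right)^{2}\right) - 1320} = \frac{1}{\left(-65 + 2 \left(-28\right)^{2}\right) - 1320} = \frac{1}{\left(-65 + 2 \cdot 784\right) - 1320} = \frac{1}{\left(-65 + 1568\right) - 1320} = \frac{1}{1503 - 1320} = \frac{1}{183}$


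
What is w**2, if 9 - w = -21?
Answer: 900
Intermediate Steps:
w = 30 (w = 9 - 1*(-21) = 9 + 21 = 30)
w**2 = 30**2 = 900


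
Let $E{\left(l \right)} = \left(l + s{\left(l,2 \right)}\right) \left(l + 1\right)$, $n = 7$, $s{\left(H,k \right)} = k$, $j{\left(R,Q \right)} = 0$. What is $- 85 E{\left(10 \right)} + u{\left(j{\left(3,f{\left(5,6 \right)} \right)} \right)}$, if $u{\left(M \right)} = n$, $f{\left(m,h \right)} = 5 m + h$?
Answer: $-11213$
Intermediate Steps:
$f{\left(m,h \right)} = h + 5 m$
$E{\left(l \right)} = \left(1 + l\right) \left(2 + l\right)$ ($E{\left(l \right)} = \left(l + 2\right) \left(l + 1\right) = \left(2 + l\right) \left(1 + l\right) = \left(1 + l\right) \left(2 + l\right)$)
$u{\left(M \right)} = 7$
$- 85 E{\left(10 \right)} + u{\left(j{\left(3,f{\left(5,6 \right)} \right)} \right)} = - 85 \left(2 + 10^{2} + 3 \cdot 10\right) + 7 = - 85 \left(2 + 100 + 30\right) + 7 = \left(-85\right) 132 + 7 = -11220 + 7 = -11213$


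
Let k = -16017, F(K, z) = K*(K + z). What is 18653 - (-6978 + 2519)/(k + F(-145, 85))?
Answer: 136479542/7317 ≈ 18652.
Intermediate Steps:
18653 - (-6978 + 2519)/(k + F(-145, 85)) = 18653 - (-6978 + 2519)/(-16017 - 145*(-145 + 85)) = 18653 - (-4459)/(-16017 - 145*(-60)) = 18653 - (-4459)/(-16017 + 8700) = 18653 - (-4459)/(-7317) = 18653 - (-4459)*(-1)/7317 = 18653 - 1*4459/7317 = 18653 - 4459/7317 = 136479542/7317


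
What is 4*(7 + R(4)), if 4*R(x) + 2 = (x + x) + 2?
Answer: 36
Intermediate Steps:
R(x) = x/2 (R(x) = -½ + ((x + x) + 2)/4 = -½ + (2*x + 2)/4 = -½ + (2 + 2*x)/4 = -½ + (½ + x/2) = x/2)
4*(7 + R(4)) = 4*(7 + (½)*4) = 4*(7 + 2) = 4*9 = 36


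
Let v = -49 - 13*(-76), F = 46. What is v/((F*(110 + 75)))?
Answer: 939/8510 ≈ 0.11034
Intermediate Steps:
v = 939 (v = -49 + 988 = 939)
v/((F*(110 + 75))) = 939/((46*(110 + 75))) = 939/((46*185)) = 939/8510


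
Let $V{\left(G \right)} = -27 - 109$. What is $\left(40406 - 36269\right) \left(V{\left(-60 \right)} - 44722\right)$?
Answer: $-185577546$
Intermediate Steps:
$V{\left(G \right)} = -136$ ($V{\left(G \right)} = -27 - 109 = -136$)
$\left(40406 - 36269\right) \left(V{\left(-60 \right)} - 44722\right) = \left(40406 - 36269\right) \left(-136 - 44722\right) = 4137 \left(-44858\right) = -185577546$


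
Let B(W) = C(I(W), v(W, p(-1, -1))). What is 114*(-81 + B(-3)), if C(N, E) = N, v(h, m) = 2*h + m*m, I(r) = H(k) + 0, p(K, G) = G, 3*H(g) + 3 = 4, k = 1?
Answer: -9196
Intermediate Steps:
H(g) = ⅓ (H(g) = -1 + (⅓)*4 = -1 + 4/3 = ⅓)
I(r) = ⅓ (I(r) = ⅓ + 0 = ⅓)
v(h, m) = m² + 2*h (v(h, m) = 2*h + m² = m² + 2*h)
B(W) = ⅓
114*(-81 + B(-3)) = 114*(-81 + ⅓) = 114*(-242/3) = -9196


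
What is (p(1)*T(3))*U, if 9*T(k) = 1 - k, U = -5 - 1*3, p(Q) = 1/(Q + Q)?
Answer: 8/9 ≈ 0.88889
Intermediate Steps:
p(Q) = 1/(2*Q)
U = -8 (U = -5 - 3 = -8)
T(k) = ⅑ - k/9 (T(k) = (1 - k)/9 = ⅑ - k/9)
(p(1)*T(3))*U = (((½)/1)*(⅑ - ⅑*3))*(-8) = (((½)*1)*(⅑ - ⅓))*(-8) = ((½)*(-2/9))*(-8) = -⅑*(-8) = 8/9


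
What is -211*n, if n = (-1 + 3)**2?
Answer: -844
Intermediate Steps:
n = 4 (n = 2**2 = 4)
-211*n = -211*4 = -844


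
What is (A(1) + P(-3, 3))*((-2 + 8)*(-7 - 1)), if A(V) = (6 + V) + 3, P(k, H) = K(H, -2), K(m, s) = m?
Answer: -624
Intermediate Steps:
P(k, H) = H
A(V) = 9 + V
(A(1) + P(-3, 3))*((-2 + 8)*(-7 - 1)) = ((9 + 1) + 3)*((-2 + 8)*(-7 - 1)) = (10 + 3)*(6*(-8)) = 13*(-48) = -624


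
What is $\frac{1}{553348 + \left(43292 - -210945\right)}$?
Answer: $\frac{1}{807585} \approx 1.2383 \cdot 10^{-6}$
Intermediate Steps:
$\frac{1}{553348 + \left(43292 - -210945\right)} = \frac{1}{553348 + \left(43292 + 210945\right)} = \frac{1}{553348 + 254237} = \frac{1}{807585}$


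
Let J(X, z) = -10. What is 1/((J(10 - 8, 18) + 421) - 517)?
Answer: -1/106 ≈ -0.0094340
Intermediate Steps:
1/((J(10 - 8, 18) + 421) - 517) = 1/((-10 + 421) - 517) = 1/(411 - 517) = 1/(-106) = -1/106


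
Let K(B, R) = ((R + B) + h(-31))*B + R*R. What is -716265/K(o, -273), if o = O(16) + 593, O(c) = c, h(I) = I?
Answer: -238755/86758 ≈ -2.7520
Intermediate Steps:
o = 609 (o = 16 + 593 = 609)
K(B, R) = R² + B*(-31 + B + R) (K(B, R) = ((R + B) - 31)*B + R*R = ((B + R) - 31)*B + R² = (-31 + B + R)*B + R² = B*(-31 + B + R) + R² = R² + B*(-31 + B + R))
-716265/K(o, -273) = -716265/(609² + (-273)² - 31*609 + 609*(-273)) = -716265/(370881 + 74529 - 18879 - 166257) = -716265/260274 = -716265*1/260274 = -238755/86758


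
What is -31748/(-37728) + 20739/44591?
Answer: 549529015/420582312 ≈ 1.3066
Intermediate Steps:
-31748/(-37728) + 20739/44591 = -31748*(-1/37728) + 20739*(1/44591) = 7937/9432 + 20739/44591 = 549529015/420582312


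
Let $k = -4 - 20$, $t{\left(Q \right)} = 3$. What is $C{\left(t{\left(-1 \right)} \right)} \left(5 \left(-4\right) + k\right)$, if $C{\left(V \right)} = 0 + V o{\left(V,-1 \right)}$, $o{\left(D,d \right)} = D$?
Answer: $-396$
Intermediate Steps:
$k = -24$ ($k = -4 - 20 = -24$)
$C{\left(V \right)} = V^{2}$ ($C{\left(V \right)} = 0 + V V = 0 + V^{2} = V^{2}$)
$C{\left(t{\left(-1 \right)} \right)} \left(5 \left(-4\right) + k\right) = 3^{2} \left(5 \left(-4\right) - 24\right) = 9 \left(-20 - 24\right) = 9 \left(-44\right) = -396$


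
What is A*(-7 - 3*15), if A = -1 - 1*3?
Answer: 208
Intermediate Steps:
A = -4 (A = -1 - 3 = -4)
A*(-7 - 3*15) = -4*(-7 - 3*15) = -4*(-7 - 45) = -4*(-52) = 208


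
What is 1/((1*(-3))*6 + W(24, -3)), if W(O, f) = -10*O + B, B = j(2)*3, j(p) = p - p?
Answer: -1/258 ≈ -0.0038760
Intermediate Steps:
j(p) = 0
B = 0 (B = 0*3 = 0)
W(O, f) = -10*O (W(O, f) = -10*O + 0 = -10*O)
1/((1*(-3))*6 + W(24, -3)) = 1/((1*(-3))*6 - 10*24) = 1/(-3*6 - 240) = 1/(-18 - 240) = 1/(-258) = -1/258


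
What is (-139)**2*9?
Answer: 173889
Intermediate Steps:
(-139)**2*9 = 19321*9 = 173889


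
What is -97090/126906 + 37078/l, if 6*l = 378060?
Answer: -353055058/1999086765 ≈ -0.17661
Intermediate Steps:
l = 63010 (l = (1/6)*378060 = 63010)
-97090/126906 + 37078/l = -97090/126906 + 37078/63010 = -97090*1/126906 + 37078*(1/63010) = -48545/63453 + 18539/31505 = -353055058/1999086765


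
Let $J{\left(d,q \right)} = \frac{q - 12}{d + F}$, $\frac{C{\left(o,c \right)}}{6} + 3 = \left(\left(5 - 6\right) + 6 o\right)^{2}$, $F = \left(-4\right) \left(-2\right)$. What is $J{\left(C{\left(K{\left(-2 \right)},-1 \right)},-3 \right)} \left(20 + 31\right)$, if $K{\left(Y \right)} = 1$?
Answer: $- \frac{153}{28} \approx -5.4643$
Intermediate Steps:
$F = 8$
$C{\left(o,c \right)} = -18 + 6 \left(-1 + 6 o\right)^{2}$ ($C{\left(o,c \right)} = -18 + 6 \left(\left(5 - 6\right) + 6 o\right)^{2} = -18 + 6 \left(-1 + 6 o\right)^{2}$)
$J{\left(d,q \right)} = \frac{-12 + q}{8 + d}$ ($J{\left(d,q \right)} = \frac{q - 12}{d + 8} = \frac{-12 + q}{8 + d}$)
$J{\left(C{\left(K{\left(-2 \right)},-1 \right)},-3 \right)} \left(20 + 31\right) = \frac{-12 - 3}{8 - \left(18 - 6 \left(-1 + 6 \cdot 1\right)^{2}\right)} \left(20 + 31\right) = \frac{1}{8 - \left(18 - 6 \left(-1 + 6\right)^{2}\right)} \left(-15\right) 51 = \frac{1}{8 - \left(18 - 6 \cdot 5^{2}\right)} \left(-15\right) 51 = \frac{1}{8 + \left(-18 + 6 \cdot 25\right)} \left(-15\right) 51 = \frac{1}{8 + \left(-18 + 150\right)} \left(-15\right) 51 = \frac{1}{8 + 132} \left(-15\right) 51 = \frac{1}{140} \left(-15\right) 51 = \left(- \frac{3}{28}\right) 51 = - \frac{153}{28}$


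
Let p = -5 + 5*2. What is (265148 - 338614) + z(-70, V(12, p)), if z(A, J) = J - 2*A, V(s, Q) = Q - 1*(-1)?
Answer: -73320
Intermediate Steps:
p = 5 (p = -5 + 10 = 5)
V(s, Q) = 1 + Q (V(s, Q) = Q + 1 = 1 + Q)
(265148 - 338614) + z(-70, V(12, p)) = (265148 - 338614) + ((1 + 5) - 2*(-70)) = -73466 + (6 + 140) = -73466 + 146 = -73320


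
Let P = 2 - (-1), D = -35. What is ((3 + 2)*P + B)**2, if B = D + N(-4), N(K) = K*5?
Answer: 1600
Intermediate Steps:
N(K) = 5*K
P = 3 (P = 2 - 1*(-1) = 2 + 1 = 3)
B = -55 (B = -35 + 5*(-4) = -35 - 20 = -55)
((3 + 2)*P + B)**2 = ((3 + 2)*3 - 55)**2 = (5*3 - 55)**2 = (15 - 55)**2 = (-40)**2 = 1600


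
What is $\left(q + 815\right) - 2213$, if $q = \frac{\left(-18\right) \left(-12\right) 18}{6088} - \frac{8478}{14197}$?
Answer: $- \frac{15103427982}{10803917} \approx -1398.0$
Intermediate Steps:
$q = \frac{447984}{10803917}$ ($q = 216 \cdot 18 \cdot \frac{1}{6088} - \frac{8478}{14197} = 3888 \cdot \frac{1}{6088} - \frac{8478}{14197} = \frac{486}{761} - \frac{8478}{14197} = \frac{447984}{10803917} \approx 0.041465$)
$\left(q + 815\right) - 2213 = \left(\frac{447984}{10803917} + 815\right) - 2213 = \frac{8805640339}{10803917} - 2213 = - \frac{15103427982}{10803917}$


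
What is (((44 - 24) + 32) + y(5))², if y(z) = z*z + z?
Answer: 6724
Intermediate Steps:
y(z) = z + z² (y(z) = z² + z = z + z²)
(((44 - 24) + 32) + y(5))² = (((44 - 24) + 32) + 5*(1 + 5))² = ((20 + 32) + 5*6)² = (52 + 30)² = 82² = 6724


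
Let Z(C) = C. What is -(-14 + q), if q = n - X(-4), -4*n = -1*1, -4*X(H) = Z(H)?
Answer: 59/4 ≈ 14.750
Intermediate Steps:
X(H) = -H/4
n = ¼ (n = -(-1)/4 = -¼*(-1) = ¼ ≈ 0.25000)
q = -¾ (q = ¼ - (-1)*(-4)/4 = ¼ - 1*1 = ¼ - 1 = -¾ ≈ -0.75000)
-(-14 + q) = -(-14 - ¾) = -1*(-59/4) = 59/4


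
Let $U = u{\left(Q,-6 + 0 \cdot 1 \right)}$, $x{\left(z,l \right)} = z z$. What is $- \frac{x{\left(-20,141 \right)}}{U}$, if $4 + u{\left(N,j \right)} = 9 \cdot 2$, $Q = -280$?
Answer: $- \frac{200}{7} \approx -28.571$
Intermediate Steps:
$x{\left(z,l \right)} = z^{2}$
$u{\left(N,j \right)} = 14$ ($u{\left(N,j \right)} = -4 + 9 \cdot 2 = -4 + 18 = 14$)
$U = 14$
$- \frac{x{\left(-20,141 \right)}}{U} = - \frac{\left(-20\right)^{2}}{14} = - \frac{400}{14} = \left(-1\right) \frac{200}{7} = - \frac{200}{7}$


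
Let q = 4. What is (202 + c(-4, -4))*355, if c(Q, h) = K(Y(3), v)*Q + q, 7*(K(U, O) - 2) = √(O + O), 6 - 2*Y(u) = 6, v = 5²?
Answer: 70290 - 7100*√2/7 ≈ 68856.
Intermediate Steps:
v = 25
Y(u) = 0 (Y(u) = 3 - ½*6 = 3 - 3 = 0)
K(U, O) = 2 + √2*√O/7 (K(U, O) = 2 + √(O + O)/7 = 2 + √(2*O)/7 = 2 + (√2*√O)/7 = 2 + √2*√O/7)
c(Q, h) = 4 + Q*(2 + 5*√2/7) (c(Q, h) = (2 + √2*√25/7)*Q + 4 = (2 + (⅐)*√2*5)*Q + 4 = (2 + 5*√2/7)*Q + 4 = Q*(2 + 5*√2/7) + 4 = 4 + Q*(2 + 5*√2/7))
(202 + c(-4, -4))*355 = (202 + (4 + (⅐)*(-4)*(14 + 5*√2)))*355 = (202 + (4 + (-8 - 20*√2/7)))*355 = (202 + (-4 - 20*√2/7))*355 = (198 - 20*√2/7)*355 = 70290 - 7100*√2/7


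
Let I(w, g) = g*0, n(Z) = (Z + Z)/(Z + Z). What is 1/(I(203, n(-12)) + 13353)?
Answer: 1/13353 ≈ 7.4890e-5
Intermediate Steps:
n(Z) = 1 (n(Z) = (2*Z)/((2*Z)) = (2*Z)*(1/(2*Z)) = 1)
I(w, g) = 0
1/(I(203, n(-12)) + 13353) = 1/(0 + 13353) = 1/13353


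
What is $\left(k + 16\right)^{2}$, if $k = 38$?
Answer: $2916$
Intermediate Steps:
$\left(k + 16\right)^{2} = \left(38 + 16\right)^{2} = 54^{2} = 2916$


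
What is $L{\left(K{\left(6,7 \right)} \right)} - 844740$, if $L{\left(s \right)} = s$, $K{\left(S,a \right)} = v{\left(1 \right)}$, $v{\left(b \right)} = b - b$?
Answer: $-844740$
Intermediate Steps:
$v{\left(b \right)} = 0$
$K{\left(S,a \right)} = 0$
$L{\left(K{\left(6,7 \right)} \right)} - 844740 = 0 - 844740 = -844740$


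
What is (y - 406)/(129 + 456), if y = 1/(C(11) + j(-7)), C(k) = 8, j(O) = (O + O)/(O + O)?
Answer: -281/405 ≈ -0.69383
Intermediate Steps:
j(O) = 1 (j(O) = (2*O)/((2*O)) = (2*O)*(1/(2*O)) = 1)
y = ⅑ (y = 1/(8 + 1) = 1/9 = ⅑ ≈ 0.11111)
(y - 406)/(129 + 456) = (⅑ - 406)/(129 + 456) = -3653/9/585 = -3653/9*1/585 = -281/405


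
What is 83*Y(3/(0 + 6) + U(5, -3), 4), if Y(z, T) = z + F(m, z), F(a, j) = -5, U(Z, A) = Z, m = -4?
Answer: 83/2 ≈ 41.500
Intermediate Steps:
Y(z, T) = -5 + z (Y(z, T) = z - 5 = -5 + z)
83*Y(3/(0 + 6) + U(5, -3), 4) = 83*(-5 + (3/(0 + 6) + 5)) = 83*(-5 + (3/6 + 5)) = 83*(-5 + (3*(⅙) + 5)) = 83*(-5 + (½ + 5)) = 83*(-5 + 11/2) = 83*(½) = 83/2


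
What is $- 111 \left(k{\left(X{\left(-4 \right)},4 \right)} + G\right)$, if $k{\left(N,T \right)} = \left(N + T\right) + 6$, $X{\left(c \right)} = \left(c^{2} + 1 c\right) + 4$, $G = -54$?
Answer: $3108$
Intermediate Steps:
$X{\left(c \right)} = 4 + c + c^{2}$ ($X{\left(c \right)} = \left(c^{2} + c\right) + 4 = \left(c + c^{2}\right) + 4 = 4 + c + c^{2}$)
$k{\left(N,T \right)} = 6 + N + T$
$- 111 \left(k{\left(X{\left(-4 \right)},4 \right)} + G\right) = - 111 \left(\left(6 + \left(4 - 4 + \left(-4\right)^{2}\right) + 4\right) - 54\right) = - 111 \left(\left(6 + \left(4 - 4 + 16\right) + 4\right) - 54\right) = - 111 \left(\left(6 + 16 + 4\right) - 54\right) = - 111 \left(26 - 54\right) = \left(-111\right) \left(-28\right) = 3108$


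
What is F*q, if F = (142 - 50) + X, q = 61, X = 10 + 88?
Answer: 11590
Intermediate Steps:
X = 98
F = 190 (F = (142 - 50) + 98 = 92 + 98 = 190)
F*q = 190*61 = 11590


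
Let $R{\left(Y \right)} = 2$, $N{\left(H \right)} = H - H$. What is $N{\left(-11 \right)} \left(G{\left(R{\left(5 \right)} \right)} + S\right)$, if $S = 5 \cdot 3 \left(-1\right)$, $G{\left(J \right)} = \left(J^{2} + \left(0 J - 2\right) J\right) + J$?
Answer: $0$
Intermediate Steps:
$N{\left(H \right)} = 0$
$G{\left(J \right)} = J^{2} - J$ ($G{\left(J \right)} = \left(J^{2} + \left(0 - 2\right) J\right) + J = \left(J^{2} - 2 J\right) + J = J^{2} - J$)
$S = -15$ ($S = 15 \left(-1\right) = -15$)
$N{\left(-11 \right)} \left(G{\left(R{\left(5 \right)} \right)} + S\right) = 0 \left(2 \left(-1 + 2\right) - 15\right) = 0 \left(2 \cdot 1 - 15\right) = 0 \left(2 - 15\right) = 0 \left(-13\right) = 0$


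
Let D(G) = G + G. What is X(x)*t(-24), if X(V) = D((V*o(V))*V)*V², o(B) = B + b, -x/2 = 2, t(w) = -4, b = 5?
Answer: -2048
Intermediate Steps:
x = -4 (x = -2*2 = -4)
o(B) = 5 + B (o(B) = B + 5 = 5 + B)
D(G) = 2*G
X(V) = 2*V⁴*(5 + V) (X(V) = (2*((V*(5 + V))*V))*V² = (2*(V²*(5 + V)))*V² = (2*V²*(5 + V))*V² = 2*V⁴*(5 + V))
X(x)*t(-24) = (2*(-4)⁴*(5 - 4))*(-4) = (2*256*1)*(-4) = 512*(-4) = -2048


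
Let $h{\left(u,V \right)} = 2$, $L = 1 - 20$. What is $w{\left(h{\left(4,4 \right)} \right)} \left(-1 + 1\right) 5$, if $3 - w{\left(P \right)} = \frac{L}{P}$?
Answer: $0$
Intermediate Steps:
$L = -19$ ($L = 1 - 20 = -19$)
$w{\left(P \right)} = 3 + \frac{19}{P}$ ($w{\left(P \right)} = 3 - - \frac{19}{P} = 3 + \frac{19}{P}$)
$w{\left(h{\left(4,4 \right)} \right)} \left(-1 + 1\right) 5 = \left(3 + \frac{19}{2}\right) \left(-1 + 1\right) 5 = \left(3 + 19 \cdot \frac{1}{2}\right) 0 \cdot 5 = \left(3 + \frac{19}{2}\right) 0 = \frac{25}{2} \cdot 0 = 0$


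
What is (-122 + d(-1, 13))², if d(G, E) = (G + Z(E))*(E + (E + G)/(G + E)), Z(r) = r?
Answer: 2116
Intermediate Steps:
d(G, E) = (1 + E)*(E + G) (d(G, E) = (G + E)*(E + (E + G)/(G + E)) = (E + G)*(E + (E + G)/(E + G)) = (E + G)*(E + 1) = (E + G)*(1 + E) = (1 + E)*(E + G))
(-122 + d(-1, 13))² = (-122 + (13 - 1 + 13² + 13*(-1)))² = (-122 + (13 - 1 + 169 - 13))² = (-122 + 168)² = 46² = 2116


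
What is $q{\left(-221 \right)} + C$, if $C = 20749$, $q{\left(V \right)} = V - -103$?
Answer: $20631$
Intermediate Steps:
$q{\left(V \right)} = 103 + V$ ($q{\left(V \right)} = V + 103 = 103 + V$)
$q{\left(-221 \right)} + C = \left(103 - 221\right) + 20749 = -118 + 20749 = 20631$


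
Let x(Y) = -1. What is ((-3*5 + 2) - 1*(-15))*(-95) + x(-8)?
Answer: -191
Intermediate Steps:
((-3*5 + 2) - 1*(-15))*(-95) + x(-8) = ((-3*5 + 2) - 1*(-15))*(-95) - 1 = ((-15 + 2) + 15)*(-95) - 1 = (-13 + 15)*(-95) - 1 = 2*(-95) - 1 = -190 - 1 = -191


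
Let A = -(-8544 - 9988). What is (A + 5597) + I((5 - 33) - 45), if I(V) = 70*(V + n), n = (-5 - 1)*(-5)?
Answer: 21119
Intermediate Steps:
n = 30 (n = -6*(-5) = 30)
A = 18532 (A = -1*(-18532) = 18532)
I(V) = 2100 + 70*V (I(V) = 70*(V + 30) = 70*(30 + V) = 2100 + 70*V)
(A + 5597) + I((5 - 33) - 45) = (18532 + 5597) + (2100 + 70*((5 - 33) - 45)) = 24129 + (2100 + 70*(-28 - 45)) = 24129 + (2100 + 70*(-73)) = 24129 + (2100 - 5110) = 24129 - 3010 = 21119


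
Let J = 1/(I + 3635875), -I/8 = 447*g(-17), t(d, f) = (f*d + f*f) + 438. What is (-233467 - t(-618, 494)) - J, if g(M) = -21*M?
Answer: -407320944708/2359243 ≈ -1.7265e+5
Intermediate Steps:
t(d, f) = 438 + f² + d*f (t(d, f) = (d*f + f²) + 438 = (f² + d*f) + 438 = 438 + f² + d*f)
I = -1276632 (I = -3576*(-21*(-17)) = -3576*357 = -8*159579 = -1276632)
J = 1/2359243 (J = 1/(-1276632 + 3635875) = 1/2359243 ≈ 4.2386e-7)
(-233467 - t(-618, 494)) - J = (-233467 - (438 + 494² - 618*494)) - 1*1/2359243 = (-233467 - (438 + 244036 - 305292)) - 1/2359243 = (-233467 - 1*(-60818)) - 1/2359243 = (-233467 + 60818) - 1/2359243 = -172649 - 1/2359243 = -407320944708/2359243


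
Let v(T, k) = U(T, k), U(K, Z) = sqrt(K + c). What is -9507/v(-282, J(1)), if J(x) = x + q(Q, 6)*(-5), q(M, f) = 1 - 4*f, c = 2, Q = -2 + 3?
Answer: 9507*I*sqrt(70)/140 ≈ 568.15*I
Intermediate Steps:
Q = 1
U(K, Z) = sqrt(2 + K) (U(K, Z) = sqrt(K + 2) = sqrt(2 + K))
J(x) = 115 + x (J(x) = x + (1 - 4*6)*(-5) = x + (1 - 24)*(-5) = x - 23*(-5) = x + 115 = 115 + x)
v(T, k) = sqrt(2 + T)
-9507/v(-282, J(1)) = -9507/sqrt(2 - 282) = -9507*(-I*sqrt(70)/140) = -(-9507)*I*sqrt(70)/140 = 9507*I*sqrt(70)/140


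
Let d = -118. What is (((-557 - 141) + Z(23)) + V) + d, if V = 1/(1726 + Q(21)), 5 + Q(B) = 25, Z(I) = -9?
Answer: -1440449/1746 ≈ -825.00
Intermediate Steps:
Q(B) = 20 (Q(B) = -5 + 25 = 20)
V = 1/1746 (V = 1/(1726 + 20) = 1/1746 ≈ 0.00057274)
(((-557 - 141) + Z(23)) + V) + d = (((-557 - 141) - 9) + 1/1746) - 118 = ((-698 - 9) + 1/1746) - 118 = (-707 + 1/1746) - 118 = -1234421/1746 - 118 = -1440449/1746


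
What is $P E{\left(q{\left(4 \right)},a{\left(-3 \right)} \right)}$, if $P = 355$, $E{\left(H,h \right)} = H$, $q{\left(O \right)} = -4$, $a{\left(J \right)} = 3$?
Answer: $-1420$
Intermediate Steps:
$P E{\left(q{\left(4 \right)},a{\left(-3 \right)} \right)} = 355 \left(-4\right) = -1420$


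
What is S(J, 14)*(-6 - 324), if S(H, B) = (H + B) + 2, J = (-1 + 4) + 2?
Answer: -6930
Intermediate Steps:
J = 5 (J = 3 + 2 = 5)
S(H, B) = 2 + B + H (S(H, B) = (B + H) + 2 = 2 + B + H)
S(J, 14)*(-6 - 324) = (2 + 14 + 5)*(-6 - 324) = 21*(-330) = -6930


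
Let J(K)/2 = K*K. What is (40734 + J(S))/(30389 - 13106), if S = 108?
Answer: 21354/5761 ≈ 3.7066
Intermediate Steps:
J(K) = 2*K² (J(K) = 2*(K*K) = 2*K²)
(40734 + J(S))/(30389 - 13106) = (40734 + 2*108²)/(30389 - 13106) = (40734 + 2*11664)/17283 = (40734 + 23328)*(1/17283) = 64062*(1/17283) = 21354/5761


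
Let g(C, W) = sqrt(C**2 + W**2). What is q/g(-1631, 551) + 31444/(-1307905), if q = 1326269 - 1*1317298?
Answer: -31444/1307905 + 8971*sqrt(2963762)/2963762 ≈ 5.1869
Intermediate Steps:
q = 8971 (q = 1326269 - 1317298 = 8971)
q/g(-1631, 551) + 31444/(-1307905) = 8971/(sqrt((-1631)**2 + 551**2)) + 31444/(-1307905) = 8971/(sqrt(2660161 + 303601)) + 31444*(-1/1307905) = 8971/(sqrt(2963762)) - 31444/1307905 = 8971*(sqrt(2963762)/2963762) - 31444/1307905 = 8971*sqrt(2963762)/2963762 - 31444/1307905 = -31444/1307905 + 8971*sqrt(2963762)/2963762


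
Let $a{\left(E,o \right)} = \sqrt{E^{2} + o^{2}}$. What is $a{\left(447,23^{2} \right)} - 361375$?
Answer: $-361375 + 5 \sqrt{19186} \approx -3.6068 \cdot 10^{5}$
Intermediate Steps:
$a{\left(447,23^{2} \right)} - 361375 = \sqrt{447^{2} + \left(23^{2}\right)^{2}} - 361375 = \sqrt{199809 + 529^{2}} - 361375 = \sqrt{199809 + 279841} - 361375 = \sqrt{479650} - 361375 = 5 \sqrt{19186} - 361375 = -361375 + 5 \sqrt{19186}$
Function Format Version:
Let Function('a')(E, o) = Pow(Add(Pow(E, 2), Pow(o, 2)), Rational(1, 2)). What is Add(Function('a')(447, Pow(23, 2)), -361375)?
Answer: Add(-361375, Mul(5, Pow(19186, Rational(1, 2)))) ≈ -3.6068e+5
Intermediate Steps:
Add(Function('a')(447, Pow(23, 2)), -361375) = Add(Pow(Add(Pow(447, 2), Pow(Pow(23, 2), 2)), Rational(1, 2)), -361375) = Add(Pow(Add(199809, Pow(529, 2)), Rational(1, 2)), -361375) = Add(Pow(Add(199809, 279841), Rational(1, 2)), -361375) = Add(Pow(479650, Rational(1, 2)), -361375) = Add(Mul(5, Pow(19186, Rational(1, 2))), -361375) = Add(-361375, Mul(5, Pow(19186, Rational(1, 2))))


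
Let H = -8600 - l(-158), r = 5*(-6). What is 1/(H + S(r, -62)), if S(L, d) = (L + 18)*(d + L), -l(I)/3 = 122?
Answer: -1/7130 ≈ -0.00014025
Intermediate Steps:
r = -30
l(I) = -366 (l(I) = -3*122 = -366)
S(L, d) = (18 + L)*(L + d)
H = -8234 (H = -8600 - 1*(-366) = -8600 + 366 = -8234)
1/(H + S(r, -62)) = 1/(-8234 + ((-30)² + 18*(-30) + 18*(-62) - 30*(-62))) = 1/(-8234 + (900 - 540 - 1116 + 1860)) = 1/(-8234 + 1104) = 1/(-7130) = -1/7130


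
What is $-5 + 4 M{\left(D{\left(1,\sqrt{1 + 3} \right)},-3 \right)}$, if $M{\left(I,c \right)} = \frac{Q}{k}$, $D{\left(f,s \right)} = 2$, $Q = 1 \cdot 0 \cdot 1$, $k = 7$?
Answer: $-5$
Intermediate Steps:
$Q = 0$ ($Q = 0 \cdot 1 = 0$)
$M{\left(I,c \right)} = 0$ ($M{\left(I,c \right)} = \frac{0}{7} = 0 \cdot \frac{1}{7} = 0$)
$-5 + 4 M{\left(D{\left(1,\sqrt{1 + 3} \right)},-3 \right)} = -5 + 4 \cdot 0 = -5 + 0 = -5$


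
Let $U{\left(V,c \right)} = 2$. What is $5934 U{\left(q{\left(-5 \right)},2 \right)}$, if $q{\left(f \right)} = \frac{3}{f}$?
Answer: $11868$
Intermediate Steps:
$5934 U{\left(q{\left(-5 \right)},2 \right)} = 5934 \cdot 2 = 11868$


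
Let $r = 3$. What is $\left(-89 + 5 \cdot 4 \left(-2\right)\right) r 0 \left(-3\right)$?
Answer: $0$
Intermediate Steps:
$\left(-89 + 5 \cdot 4 \left(-2\right)\right) r 0 \left(-3\right) = \left(-89 + 5 \cdot 4 \left(-2\right)\right) 3 \cdot 0 \left(-3\right) = \left(-89 + 20 \left(-2\right)\right) 0 \left(-3\right) = \left(-89 - 40\right) 0 = \left(-129\right) 0 = 0$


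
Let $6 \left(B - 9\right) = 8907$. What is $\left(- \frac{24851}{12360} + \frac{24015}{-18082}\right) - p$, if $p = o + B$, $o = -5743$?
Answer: $\frac{474494766029}{111746760} \approx 4246.2$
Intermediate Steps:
$B = \frac{2987}{2}$ ($B = 9 + \frac{1}{6} \cdot 8907 = 9 + \frac{2969}{2} = \frac{2987}{2} \approx 1493.5$)
$p = - \frac{8499}{2}$ ($p = -5743 + \frac{2987}{2} = - \frac{8499}{2} \approx -4249.5$)
$\left(- \frac{24851}{12360} + \frac{24015}{-18082}\right) - p = \left(- \frac{24851}{12360} + \frac{24015}{-18082}\right) - - \frac{8499}{2} = \left(\left(-24851\right) \frac{1}{12360} + 24015 \left(- \frac{1}{18082}\right)\right) + \frac{8499}{2} = \left(- \frac{24851}{12360} - \frac{24015}{18082}\right) + \frac{8499}{2} = - \frac{373090591}{111746760} + \frac{8499}{2} = \frac{474494766029}{111746760}$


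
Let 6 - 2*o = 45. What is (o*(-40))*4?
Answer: 3120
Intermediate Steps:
o = -39/2 (o = 3 - 1/2*45 = 3 - 45/2 = -39/2 ≈ -19.500)
(o*(-40))*4 = -39/2*(-40)*4 = 780*4 = 3120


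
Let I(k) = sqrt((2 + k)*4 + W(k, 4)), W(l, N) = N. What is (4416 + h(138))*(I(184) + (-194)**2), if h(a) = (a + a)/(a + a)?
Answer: 166238212 + 8834*sqrt(187) ≈ 1.6636e+8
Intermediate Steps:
I(k) = sqrt(12 + 4*k) (I(k) = sqrt((2 + k)*4 + 4) = sqrt((8 + 4*k) + 4) = sqrt(12 + 4*k))
h(a) = 1 (h(a) = (2*a)/((2*a)) = (2*a)*(1/(2*a)) = 1)
(4416 + h(138))*(I(184) + (-194)**2) = (4416 + 1)*(2*sqrt(3 + 184) + (-194)**2) = 4417*(2*sqrt(187) + 37636) = 4417*(37636 + 2*sqrt(187)) = 166238212 + 8834*sqrt(187)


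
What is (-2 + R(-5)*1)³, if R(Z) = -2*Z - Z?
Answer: 2197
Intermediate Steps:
R(Z) = -3*Z
(-2 + R(-5)*1)³ = (-2 - 3*(-5)*1)³ = (-2 + 15*1)³ = (-2 + 15)³ = 13³ = 2197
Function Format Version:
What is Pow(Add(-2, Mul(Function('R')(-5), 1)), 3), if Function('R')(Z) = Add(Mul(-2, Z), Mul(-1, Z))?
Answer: 2197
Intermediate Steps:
Function('R')(Z) = Mul(-3, Z)
Pow(Add(-2, Mul(Function('R')(-5), 1)), 3) = Pow(Add(-2, Mul(Mul(-3, -5), 1)), 3) = Pow(Add(-2, Mul(15, 1)), 3) = Pow(Add(-2, 15), 3) = Pow(13, 3) = 2197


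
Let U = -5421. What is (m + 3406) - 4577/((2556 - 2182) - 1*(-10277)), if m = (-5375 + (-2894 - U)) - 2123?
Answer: -16673392/10651 ≈ -1565.4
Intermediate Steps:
m = -4971 (m = (-5375 + (-2894 - 1*(-5421))) - 2123 = (-5375 + (-2894 + 5421)) - 2123 = (-5375 + 2527) - 2123 = -2848 - 2123 = -4971)
(m + 3406) - 4577/((2556 - 2182) - 1*(-10277)) = (-4971 + 3406) - 4577/((2556 - 2182) - 1*(-10277)) = -1565 - 4577/(374 + 10277) = -1565 - 4577/10651 = -16673392/10651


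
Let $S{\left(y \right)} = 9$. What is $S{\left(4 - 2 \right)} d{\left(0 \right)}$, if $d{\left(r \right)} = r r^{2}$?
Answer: $0$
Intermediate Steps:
$d{\left(r \right)} = r^{3}$
$S{\left(4 - 2 \right)} d{\left(0 \right)} = 9 \cdot 0^{3} = 9 \cdot 0 = 0$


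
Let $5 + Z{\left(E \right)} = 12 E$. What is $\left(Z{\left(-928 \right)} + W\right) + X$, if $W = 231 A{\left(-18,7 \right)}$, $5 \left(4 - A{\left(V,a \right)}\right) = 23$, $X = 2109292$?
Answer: $\frac{10490062}{5} \approx 2.098 \cdot 10^{6}$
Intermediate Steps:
$A{\left(V,a \right)} = - \frac{3}{5}$ ($A{\left(V,a \right)} = 4 - \frac{23}{5} = - \frac{3}{5}$)
$Z{\left(E \right)} = -5 + 12 E$
$W = - \frac{693}{5}$ ($W = 231 \left(- \frac{3}{5}\right) = - \frac{693}{5} \approx -138.6$)
$\left(Z{\left(-928 \right)} + W\right) + X = \left(\left(-5 + 12 \left(-928\right)\right) - \frac{693}{5}\right) + 2109292 = \left(\left(-5 - 11136\right) - \frac{693}{5}\right) + 2109292 = \left(-11141 - \frac{693}{5}\right) + 2109292 = - \frac{56398}{5} + 2109292 = \frac{10490062}{5}$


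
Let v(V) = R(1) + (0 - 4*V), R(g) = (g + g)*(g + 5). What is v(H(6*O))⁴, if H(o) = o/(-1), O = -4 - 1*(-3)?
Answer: 20736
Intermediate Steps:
O = -1 (O = -4 + 3 = -1)
R(g) = 2*g*(5 + g) (R(g) = (2*g)*(5 + g) = 2*g*(5 + g))
H(o) = -o (H(o) = o*(-1) = -o)
v(V) = 12 - 4*V (v(V) = 2*1*(5 + 1) + (0 - 4*V) = 2*1*6 - 4*V = 12 - 4*V)
v(H(6*O))⁴ = (12 - (-4)*6*(-1))⁴ = (12 - (-4)*(-6))⁴ = (12 - 4*6)⁴ = (12 - 24)⁴ = (-12)⁴ = 20736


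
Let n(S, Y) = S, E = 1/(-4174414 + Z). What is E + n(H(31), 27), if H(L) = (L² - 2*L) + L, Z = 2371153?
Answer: 1677032729/1803261 ≈ 930.00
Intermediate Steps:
E = -1/1803261 (E = 1/(-4174414 + 2371153) = 1/(-1803261) = -1/1803261 ≈ -5.5455e-7)
H(L) = L² - L
E + n(H(31), 27) = -1/1803261 + 31*(-1 + 31) = -1/1803261 + 31*30 = -1/1803261 + 930 = 1677032729/1803261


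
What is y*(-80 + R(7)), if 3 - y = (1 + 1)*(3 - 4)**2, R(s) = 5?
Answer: -75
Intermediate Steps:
y = 1 (y = 3 - (1 + 1)*(3 - 4)**2 = 3 - 2*(-1)**2 = 3 - 2 = 1)
y*(-80 + R(7)) = 1*(-80 + 5) = 1*(-75) = -75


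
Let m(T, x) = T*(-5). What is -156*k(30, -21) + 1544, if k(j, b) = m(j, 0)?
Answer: 24944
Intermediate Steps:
m(T, x) = -5*T
k(j, b) = -5*j
-156*k(30, -21) + 1544 = -(-780)*30 + 1544 = -156*(-150) + 1544 = 23400 + 1544 = 24944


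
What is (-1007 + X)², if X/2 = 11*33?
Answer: 78961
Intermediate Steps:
X = 726 (X = 2*(11*33) = 2*363 = 726)
(-1007 + X)² = (-1007 + 726)² = (-281)² = 78961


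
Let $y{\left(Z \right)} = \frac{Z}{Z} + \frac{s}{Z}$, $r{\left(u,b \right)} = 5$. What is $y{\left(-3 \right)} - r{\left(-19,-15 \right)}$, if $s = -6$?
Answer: $-2$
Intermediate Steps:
$y{\left(Z \right)} = 1 - \frac{6}{Z}$ ($y{\left(Z \right)} = \frac{Z}{Z} - \frac{6}{Z} = 1 - \frac{6}{Z}$)
$y{\left(-3 \right)} - r{\left(-19,-15 \right)} = \frac{-6 - 3}{-3} - 5 = \left(- \frac{1}{3}\right) \left(-9\right) - 5 = 3 - 5 = -2$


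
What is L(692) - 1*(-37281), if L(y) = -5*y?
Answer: 33821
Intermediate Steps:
L(692) - 1*(-37281) = -5*692 - 1*(-37281) = -3460 + 37281 = 33821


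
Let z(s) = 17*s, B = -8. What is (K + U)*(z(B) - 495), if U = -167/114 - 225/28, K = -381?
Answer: 393263809/1596 ≈ 2.4641e+5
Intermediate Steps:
U = -15163/1596 (U = -167*1/114 - 225*1/28 = -167/114 - 225/28 = -15163/1596 ≈ -9.5006)
(K + U)*(z(B) - 495) = (-381 - 15163/1596)*(17*(-8) - 495) = -623239*(-136 - 495)/1596 = -623239/1596*(-631) = 393263809/1596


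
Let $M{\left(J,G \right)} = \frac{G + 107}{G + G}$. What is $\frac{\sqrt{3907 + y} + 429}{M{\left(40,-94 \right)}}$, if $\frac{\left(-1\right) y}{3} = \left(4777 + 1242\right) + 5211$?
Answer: $-6204 - \frac{188 i \sqrt{29783}}{13} \approx -6204.0 - 2495.7 i$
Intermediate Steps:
$y = -33690$ ($y = - 3 \left(\left(4777 + 1242\right) + 5211\right) = - 3 \left(6019 + 5211\right) = \left(-3\right) 11230 = -33690$)
$M{\left(J,G \right)} = \frac{107 + G}{2 G}$
$\frac{\sqrt{3907 + y} + 429}{M{\left(40,-94 \right)}} = \frac{\sqrt{3907 - 33690} + 429}{\frac{1}{2} \frac{1}{-94} \left(107 - 94\right)} = \frac{\sqrt{-29783} + 429}{\frac{1}{2} \left(- \frac{1}{94}\right) 13} = \frac{i \sqrt{29783} + 429}{- \frac{13}{188}} = \left(429 + i \sqrt{29783}\right) \left(- \frac{188}{13}\right) = -6204 - \frac{188 i \sqrt{29783}}{13}$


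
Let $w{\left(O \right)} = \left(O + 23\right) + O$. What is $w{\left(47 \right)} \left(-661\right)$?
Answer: $-77337$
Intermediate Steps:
$w{\left(O \right)} = 23 + 2 O$ ($w{\left(O \right)} = \left(23 + O\right) + O = 23 + 2 O$)
$w{\left(47 \right)} \left(-661\right) = \left(23 + 2 \cdot 47\right) \left(-661\right) = \left(23 + 94\right) \left(-661\right) = 117 \left(-661\right) = -77337$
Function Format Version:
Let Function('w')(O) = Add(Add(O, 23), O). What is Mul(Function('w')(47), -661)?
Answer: -77337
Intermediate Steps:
Function('w')(O) = Add(23, Mul(2, O)) (Function('w')(O) = Add(Add(23, O), O) = Add(23, Mul(2, O)))
Mul(Function('w')(47), -661) = Mul(Add(23, Mul(2, 47)), -661) = Mul(Add(23, 94), -661) = Mul(117, -661) = -77337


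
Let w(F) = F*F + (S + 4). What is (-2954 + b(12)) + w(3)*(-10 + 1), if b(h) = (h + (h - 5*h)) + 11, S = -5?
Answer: -3051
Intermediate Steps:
w(F) = -1 + F² (w(F) = F*F + (-5 + 4) = F² - 1 = -1 + F²)
b(h) = 11 - 3*h (b(h) = (h - 4*h) + 11 = -3*h + 11 = 11 - 3*h)
(-2954 + b(12)) + w(3)*(-10 + 1) = (-2954 + (11 - 3*12)) + (-1 + 3²)*(-10 + 1) = (-2954 + (11 - 36)) + (-1 + 9)*(-9) = (-2954 - 25) + 8*(-9) = -2979 - 72 = -3051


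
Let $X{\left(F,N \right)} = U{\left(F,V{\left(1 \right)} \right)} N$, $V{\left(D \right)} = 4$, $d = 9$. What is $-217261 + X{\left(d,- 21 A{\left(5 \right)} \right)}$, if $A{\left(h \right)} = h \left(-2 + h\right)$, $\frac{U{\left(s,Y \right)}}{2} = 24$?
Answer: $-232381$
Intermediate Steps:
$U{\left(s,Y \right)} = 48$ ($U{\left(s,Y \right)} = 2 \cdot 24 = 48$)
$X{\left(F,N \right)} = 48 N$
$-217261 + X{\left(d,- 21 A{\left(5 \right)} \right)} = -217261 + 48 \left(- 21 \cdot 5 \left(-2 + 5\right)\right) = -217261 + 48 \left(- 21 \cdot 5 \cdot 3\right) = -217261 + 48 \left(\left(-21\right) 15\right) = -217261 + 48 \left(-315\right) = -217261 - 15120 = -232381$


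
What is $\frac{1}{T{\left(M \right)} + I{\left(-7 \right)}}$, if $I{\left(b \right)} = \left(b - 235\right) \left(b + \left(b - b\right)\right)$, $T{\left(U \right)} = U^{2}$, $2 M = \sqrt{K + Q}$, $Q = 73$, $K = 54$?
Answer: $\frac{4}{6903} \approx 0.00057946$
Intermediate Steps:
$M = \frac{\sqrt{127}}{2}$ ($M = \frac{\sqrt{54 + 73}}{2} = \frac{\sqrt{127}}{2} \approx 5.6347$)
$I{\left(b \right)} = b \left(-235 + b\right)$ ($I{\left(b \right)} = \left(-235 + b\right) \left(b + 0\right) = \left(-235 + b\right) b = b \left(-235 + b\right)$)
$\frac{1}{T{\left(M \right)} + I{\left(-7 \right)}} = \frac{1}{\left(\frac{\sqrt{127}}{2}\right)^{2} - 7 \left(-235 - 7\right)} = \frac{1}{\frac{127}{4} - -1694} = \frac{1}{\frac{127}{4} + 1694} = \frac{1}{\frac{6903}{4}} = \frac{4}{6903}$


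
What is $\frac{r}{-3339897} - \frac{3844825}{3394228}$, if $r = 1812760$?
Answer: $- \frac{18994240232305}{11336371914516} \approx -1.6755$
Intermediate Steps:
$\frac{r}{-3339897} - \frac{3844825}{3394228} = \frac{1812760}{-3339897} - \frac{3844825}{3394228} = 1812760 \left(- \frac{1}{3339897}\right) - \frac{3844825}{3394228} = - \frac{1812760}{3339897} - \frac{3844825}{3394228} = - \frac{18994240232305}{11336371914516}$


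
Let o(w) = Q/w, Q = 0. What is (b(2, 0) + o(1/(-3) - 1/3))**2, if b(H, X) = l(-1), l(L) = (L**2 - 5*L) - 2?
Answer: 16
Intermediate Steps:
o(w) = 0 (o(w) = 0/w = 0)
l(L) = -2 + L**2 - 5*L
b(H, X) = 4 (b(H, X) = -2 + (-1)**2 - 5*(-1) = -2 + 1 + 5 = 4)
(b(2, 0) + o(1/(-3) - 1/3))**2 = (4 + 0)**2 = 4**2 = 16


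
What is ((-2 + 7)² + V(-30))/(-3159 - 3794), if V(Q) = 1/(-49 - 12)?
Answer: -1524/424133 ≈ -0.0035932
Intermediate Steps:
V(Q) = -1/61 (V(Q) = 1/(-61) = -1/61)
((-2 + 7)² + V(-30))/(-3159 - 3794) = ((-2 + 7)² - 1/61)/(-3159 - 3794) = (5² - 1/61)/(-6953) = (25 - 1/61)*(-1/6953) = (1524/61)*(-1/6953) = -1524/424133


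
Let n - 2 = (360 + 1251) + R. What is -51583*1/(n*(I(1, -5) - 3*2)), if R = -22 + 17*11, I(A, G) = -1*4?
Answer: 7369/2540 ≈ 2.9012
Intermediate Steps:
I(A, G) = -4
R = 165 (R = -22 + 187 = 165)
n = 1778 (n = 2 + ((360 + 1251) + 165) = 2 + (1611 + 165) = 2 + 1776 = 1778)
-51583*1/(n*(I(1, -5) - 3*2)) = -51583*1/(1778*(-4 - 3*2)) = -51583*1/(1778*(-4 - 6)) = -51583/((-10*1778)) = -51583/(-17780) = -51583*(-1/17780) = 7369/2540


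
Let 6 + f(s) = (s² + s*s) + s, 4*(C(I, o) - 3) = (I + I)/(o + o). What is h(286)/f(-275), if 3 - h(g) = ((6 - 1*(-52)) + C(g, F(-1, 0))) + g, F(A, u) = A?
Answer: -545/301938 ≈ -0.0018050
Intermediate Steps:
C(I, o) = 3 + I/(4*o) (C(I, o) = 3 + ((I + I)/(o + o))/4 = 3 + ((2*I)/((2*o)))/4 = 3 + ((2*I)*(1/(2*o)))/4 = 3 + (I/o)/4 = 3 + I/(4*o))
f(s) = -6 + s + 2*s² (f(s) = -6 + ((s² + s*s) + s) = -6 + ((s² + s²) + s) = -6 + (2*s² + s) = -6 + (s + 2*s²) = -6 + s + 2*s²)
h(g) = -58 - 3*g/4 (h(g) = 3 - (((6 - 1*(-52)) + (3 + (¼)*g/(-1))) + g) = 3 - (((6 + 52) + (3 + (¼)*g*(-1))) + g) = 3 - ((58 + (3 - g/4)) + g) = 3 - ((61 - g/4) + g) = 3 - (61 + 3*g/4) = 3 + (-61 - 3*g/4) = -58 - 3*g/4)
h(286)/f(-275) = (-58 - ¾*286)/(-6 - 275 + 2*(-275)²) = (-58 - 429/2)/(-6 - 275 + 2*75625) = -545/(2*(-6 - 275 + 151250)) = -545/2/150969 = -545/2*1/150969 = -545/301938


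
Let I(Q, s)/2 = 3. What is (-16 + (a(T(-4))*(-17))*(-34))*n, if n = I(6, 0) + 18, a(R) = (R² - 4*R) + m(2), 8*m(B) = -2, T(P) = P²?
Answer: 2659572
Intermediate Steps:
m(B) = -¼ (m(B) = (⅛)*(-2) = -¼)
I(Q, s) = 6 (I(Q, s) = 2*3 = 6)
a(R) = -¼ + R² - 4*R (a(R) = (R² - 4*R) - ¼ = -¼ + R² - 4*R)
n = 24 (n = 6 + 18 = 24)
(-16 + (a(T(-4))*(-17))*(-34))*n = (-16 + ((-¼ + ((-4)²)² - 4*(-4)²)*(-17))*(-34))*24 = (-16 + ((-¼ + 16² - 4*16)*(-17))*(-34))*24 = (-16 + ((-¼ + 256 - 64)*(-17))*(-34))*24 = (-16 + ((767/4)*(-17))*(-34))*24 = (-16 - 13039/4*(-34))*24 = (-16 + 221663/2)*24 = (221631/2)*24 = 2659572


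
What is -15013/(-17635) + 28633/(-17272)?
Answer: -245638419/304591720 ≈ -0.80645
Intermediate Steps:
-15013/(-17635) + 28633/(-17272) = -15013*(-1/17635) + 28633*(-1/17272) = 15013/17635 - 28633/17272 = -245638419/304591720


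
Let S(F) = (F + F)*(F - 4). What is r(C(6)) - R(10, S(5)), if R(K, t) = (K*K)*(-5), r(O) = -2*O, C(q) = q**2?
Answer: 428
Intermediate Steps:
S(F) = 2*F*(-4 + F) (S(F) = (2*F)*(-4 + F) = 2*F*(-4 + F))
R(K, t) = -5*K**2 (R(K, t) = K**2*(-5) = -5*K**2)
r(C(6)) - R(10, S(5)) = -2*6**2 - (-5)*10**2 = -2*36 - (-5)*100 = -72 - 1*(-500) = -72 + 500 = 428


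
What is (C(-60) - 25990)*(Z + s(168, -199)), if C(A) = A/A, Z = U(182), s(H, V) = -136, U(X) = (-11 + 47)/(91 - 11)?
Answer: 70456179/20 ≈ 3.5228e+6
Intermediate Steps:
U(X) = 9/20 (U(X) = 36/80 = 36*(1/80) = 9/20)
Z = 9/20 ≈ 0.45000
C(A) = 1
(C(-60) - 25990)*(Z + s(168, -199)) = (1 - 25990)*(9/20 - 136) = -25989*(-2711/20) = 70456179/20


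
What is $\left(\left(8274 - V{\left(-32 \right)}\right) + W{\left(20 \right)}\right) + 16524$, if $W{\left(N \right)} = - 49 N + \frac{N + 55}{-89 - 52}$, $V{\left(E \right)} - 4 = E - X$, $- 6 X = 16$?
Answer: $\frac{3361835}{141} \approx 23843.0$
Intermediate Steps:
$X = - \frac{8}{3}$ ($X = \left(- \frac{1}{6}\right) 16 = - \frac{8}{3} \approx -2.6667$)
$V{\left(E \right)} = \frac{20}{3} + E$ ($V{\left(E \right)} = 4 + \left(E - - \frac{8}{3}\right) = 4 + \left(E + \frac{8}{3}\right) = 4 + \left(\frac{8}{3} + E\right) = \frac{20}{3} + E$)
$W{\left(N \right)} = - \frac{55}{141} - \frac{6910 N}{141}$ ($W{\left(N \right)} = - 49 N + \frac{55 + N}{-141} = - 49 N + \left(55 + N\right) \left(- \frac{1}{141}\right) = - 49 N - \left(\frac{55}{141} + \frac{N}{141}\right) = - \frac{55}{141} - \frac{6910 N}{141}$)
$\left(\left(8274 - V{\left(-32 \right)}\right) + W{\left(20 \right)}\right) + 16524 = \left(\left(8274 - \left(\frac{20}{3} - 32\right)\right) - \frac{46085}{47}\right) + 16524 = \left(\left(8274 - - \frac{76}{3}\right) - \frac{46085}{47}\right) + 16524 = \left(\left(8274 + \frac{76}{3}\right) - \frac{46085}{47}\right) + 16524 = \left(\frac{24898}{3} - \frac{46085}{47}\right) + 16524 = \frac{1031951}{141} + 16524 = \frac{3361835}{141}$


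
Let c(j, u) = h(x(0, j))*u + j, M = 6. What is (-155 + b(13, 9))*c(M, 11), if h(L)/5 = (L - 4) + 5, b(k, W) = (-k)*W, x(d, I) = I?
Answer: -106352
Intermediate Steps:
b(k, W) = -W*k
h(L) = 5 + 5*L (h(L) = 5*((L - 4) + 5) = 5*((-4 + L) + 5) = 5*(1 + L) = 5 + 5*L)
c(j, u) = j + u*(5 + 5*j) (c(j, u) = (5 + 5*j)*u + j = u*(5 + 5*j) + j = j + u*(5 + 5*j))
(-155 + b(13, 9))*c(M, 11) = (-155 - 1*9*13)*(6 + 5*11*(1 + 6)) = (-155 - 117)*(6 + 5*11*7) = -272*(6 + 385) = -272*391 = -106352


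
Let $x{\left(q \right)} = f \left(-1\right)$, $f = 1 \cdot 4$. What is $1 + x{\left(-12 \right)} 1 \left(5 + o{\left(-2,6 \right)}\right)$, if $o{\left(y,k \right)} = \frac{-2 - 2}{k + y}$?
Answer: $-15$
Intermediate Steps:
$f = 4$
$o{\left(y,k \right)} = - \frac{4}{k + y}$
$x{\left(q \right)} = -4$ ($x{\left(q \right)} = 4 \left(-1\right) = -4$)
$1 + x{\left(-12 \right)} 1 \left(5 + o{\left(-2,6 \right)}\right) = 1 - 4 \cdot 1 \left(5 - \frac{4}{6 - 2}\right) = 1 - 4 \cdot 1 \left(5 - \frac{4}{4}\right) = 1 - 4 \cdot 1 \left(5 - 1\right) = 1 - 4 \cdot 1 \cdot 4 = 1 - 16 = -15$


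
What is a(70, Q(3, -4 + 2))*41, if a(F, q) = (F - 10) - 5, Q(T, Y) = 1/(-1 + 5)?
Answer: 2255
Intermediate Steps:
Q(T, Y) = 1/4
a(F, q) = -15 + F (a(F, q) = (-10 + F) - 5 = -15 + F)
a(70, Q(3, -4 + 2))*41 = (-15 + 70)*41 = 55*41 = 2255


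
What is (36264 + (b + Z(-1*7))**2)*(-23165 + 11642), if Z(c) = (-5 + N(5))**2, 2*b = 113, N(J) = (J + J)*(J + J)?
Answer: -3803046598875/4 ≈ -9.5076e+11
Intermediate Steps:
N(J) = 4*J**2 (N(J) = (2*J)*(2*J) = 4*J**2)
b = 113/2 (b = (1/2)*113 = 113/2 ≈ 56.500)
Z(c) = 9025 (Z(c) = (-5 + 4*5**2)**2 = (-5 + 4*25)**2 = (-5 + 100)**2 = 95**2 = 9025)
(36264 + (b + Z(-1*7))**2)*(-23165 + 11642) = (36264 + (113/2 + 9025)**2)*(-23165 + 11642) = (36264 + (18163/2)**2)*(-11523) = (36264 + 329894569/4)*(-11523) = (330039625/4)*(-11523) = -3803046598875/4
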